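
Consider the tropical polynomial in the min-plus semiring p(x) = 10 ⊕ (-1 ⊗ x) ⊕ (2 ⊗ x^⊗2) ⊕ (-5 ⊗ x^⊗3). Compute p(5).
p(5) = 4

A tropical monomial a ⊗ x^⊗i evaluates to a + i · x. Evaluating each term at x = 5:
  Term 0 contributes 10 + 0 · 5 = 10
  Term 1 contributes -1 + 1 · 5 = 4
  Term 2 contributes 2 + 2 · 5 = 12
  Term 3 contributes -5 + 3 · 5 = 10
p(5) = ⊕ of these = min[10, 4, 12, 10] = 4.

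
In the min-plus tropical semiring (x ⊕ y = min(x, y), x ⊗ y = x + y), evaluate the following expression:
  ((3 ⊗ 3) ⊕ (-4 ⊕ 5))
((3 ⊗ 3) ⊕ (-4 ⊕ 5)) = -4

Expand innermost to outermost. Recall ⊕ takes the minimum of its arguments and ⊗ takes their sum. Working out the expression ((3 ⊗ 3) ⊕ (-4 ⊕ 5)) gives -4.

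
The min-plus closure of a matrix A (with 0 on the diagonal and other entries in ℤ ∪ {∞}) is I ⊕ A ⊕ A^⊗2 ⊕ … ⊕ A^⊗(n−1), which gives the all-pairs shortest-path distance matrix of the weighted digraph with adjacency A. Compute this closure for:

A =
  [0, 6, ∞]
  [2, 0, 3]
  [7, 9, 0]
Closure =
  [0, 6, 9]
  [2, 0, 3]
  [7, 9, 0]

This is the Floyd-Warshall all-pairs shortest-path computation. For each intermediate vertex k = 0, 1, …, 2, update dist[i][j] ← min(dist[i][j], dist[i][k] + dist[k][j]). The final matrix gives, for each (i, j), the minimum total weight of any directed path from i to j (possibly empty when i = j).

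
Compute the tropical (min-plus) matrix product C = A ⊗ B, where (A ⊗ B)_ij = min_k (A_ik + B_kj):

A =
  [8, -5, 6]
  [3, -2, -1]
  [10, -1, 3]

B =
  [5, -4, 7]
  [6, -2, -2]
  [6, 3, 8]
A ⊗ B =
  [1, -7, -7]
  [4, -4, -4]
  [5, -3, -3]

Apply the min-plus product entry-by-entry:
  C[0][0] = min over k of (A[0][0] + B[0][0] = 8 + 5 = 13, A[0][1] + B[1][0] = -5 + 6 = 1, A[0][2] + B[2][0] = 6 + 6 = 12) = 1 (attained at k = 1)
  C[0][1] = min over k of (A[0][0] + B[0][1] = 8 + -4 = 4, A[0][1] + B[1][1] = -5 + -2 = -7, A[0][2] + B[2][1] = 6 + 3 = 9) = -7 (attained at k = 1)
  C[0][2] = min over k of (A[0][0] + B[0][2] = 8 + 7 = 15, A[0][1] + B[1][2] = -5 + -2 = -7, A[0][2] + B[2][2] = 6 + 8 = 14) = -7 (attained at k = 1)
  C[1][0] = min over k of (A[1][0] + B[0][0] = 3 + 5 = 8, A[1][1] + B[1][0] = -2 + 6 = 4, A[1][2] + B[2][0] = -1 + 6 = 5) = 4 (attained at k = 1)
  C[1][1] = min over k of (A[1][0] + B[0][1] = 3 + -4 = -1, A[1][1] + B[1][1] = -2 + -2 = -4, A[1][2] + B[2][1] = -1 + 3 = 2) = -4 (attained at k = 1)
  C[1][2] = min over k of (A[1][0] + B[0][2] = 3 + 7 = 10, A[1][1] + B[1][2] = -2 + -2 = -4, A[1][2] + B[2][2] = -1 + 8 = 7) = -4 (attained at k = 1)
  C[2][0] = min over k of (A[2][0] + B[0][0] = 10 + 5 = 15, A[2][1] + B[1][0] = -1 + 6 = 5, A[2][2] + B[2][0] = 3 + 6 = 9) = 5 (attained at k = 1)
  C[2][1] = min over k of (A[2][0] + B[0][1] = 10 + -4 = 6, A[2][1] + B[1][1] = -1 + -2 = -3, A[2][2] + B[2][1] = 3 + 3 = 6) = -3 (attained at k = 1)
  C[2][2] = min over k of (A[2][0] + B[0][2] = 10 + 7 = 17, A[2][1] + B[1][2] = -1 + -2 = -3, A[2][2] + B[2][2] = 3 + 8 = 11) = -3 (attained at k = 1)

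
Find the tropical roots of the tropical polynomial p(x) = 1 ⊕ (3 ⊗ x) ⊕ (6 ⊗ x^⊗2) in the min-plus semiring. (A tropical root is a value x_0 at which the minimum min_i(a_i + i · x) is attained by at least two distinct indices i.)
Roots: {-3, -2}

Each tropical root is a break point of the lower envelope of the lines y = a_i + i · x (there are 3 lines, with slopes 0, 1, ..., 2). Only the lines that attain the minimum somewhere contribute to roots; other lines are dominated. Here the surviving (envelope) indices are i = 2, i = 1, i = 0.
Intersections between consecutive envelope lines give the roots: for adjacent envelope indices i < j the intersection is x = (a_i − a_j) / (j − i). Reading off the sorted break points: {-3, -2}.
Verification: at each break x_0, at least two indices attain the minimum of min_i(a_i + i · x_0).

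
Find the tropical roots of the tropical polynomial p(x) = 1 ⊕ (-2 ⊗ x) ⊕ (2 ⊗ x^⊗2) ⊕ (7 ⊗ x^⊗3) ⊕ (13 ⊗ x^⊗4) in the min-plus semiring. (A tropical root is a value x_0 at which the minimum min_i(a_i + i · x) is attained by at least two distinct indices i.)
Roots: {-6, -5, -4, 3}

Each tropical root is a break point of the lower envelope of the lines y = a_i + i · x (there are 5 lines, with slopes 0, 1, ..., 4). Only the lines that attain the minimum somewhere contribute to roots; other lines are dominated. Here the surviving (envelope) indices are i = 4, i = 3, i = 2, i = 1, i = 0.
Intersections between consecutive envelope lines give the roots: for adjacent envelope indices i < j the intersection is x = (a_i − a_j) / (j − i). Reading off the sorted break points: {-6, -5, -4, 3}.
Verification: at each break x_0, at least two indices attain the minimum of min_i(a_i + i · x_0).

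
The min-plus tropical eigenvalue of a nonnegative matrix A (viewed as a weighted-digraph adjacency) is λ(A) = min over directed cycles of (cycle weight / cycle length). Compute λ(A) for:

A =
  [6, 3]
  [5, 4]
λ(A) = 4

Enumerate directed cycles and compute their means (weight / length). Sample:
  cycle 0 → 0: weight = 6, length = 1, mean = 6/1 ≈ 6.000
  cycle 1 → 1: weight = 4, length = 1, mean = 4/1 ≈ 4.000
  cycle 0 → 1 → 0: weight = 8, length = 2, mean = 8/2 ≈ 4.000
  cycle 1 → 0 → 1: weight = 8, length = 2, mean = 8/2 ≈ 4.000
Minimum mean = 4.000, attained e.g. along the cycle 1 → 1 with weight 4 and length 1. So λ(A) = 4/1 = 4.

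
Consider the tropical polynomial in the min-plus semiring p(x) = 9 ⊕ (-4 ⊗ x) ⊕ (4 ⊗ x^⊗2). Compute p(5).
p(5) = 1

A tropical monomial a ⊗ x^⊗i evaluates to a + i · x. Evaluating each term at x = 5:
  Term 0 contributes 9 + 0 · 5 = 9
  Term 1 contributes -4 + 1 · 5 = 1
  Term 2 contributes 4 + 2 · 5 = 14
p(5) = ⊕ of these = min[9, 1, 14] = 1.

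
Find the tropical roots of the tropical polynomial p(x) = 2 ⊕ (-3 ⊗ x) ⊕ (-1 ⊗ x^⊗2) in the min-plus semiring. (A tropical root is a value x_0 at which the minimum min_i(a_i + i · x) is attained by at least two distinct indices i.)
Roots: {-2, 5}

Each tropical root is a break point of the lower envelope of the lines y = a_i + i · x (there are 3 lines, with slopes 0, 1, ..., 2). Only the lines that attain the minimum somewhere contribute to roots; other lines are dominated. Here the surviving (envelope) indices are i = 2, i = 1, i = 0.
Intersections between consecutive envelope lines give the roots: for adjacent envelope indices i < j the intersection is x = (a_i − a_j) / (j − i). Reading off the sorted break points: {-2, 5}.
Verification: at each break x_0, at least two indices attain the minimum of min_i(a_i + i · x_0).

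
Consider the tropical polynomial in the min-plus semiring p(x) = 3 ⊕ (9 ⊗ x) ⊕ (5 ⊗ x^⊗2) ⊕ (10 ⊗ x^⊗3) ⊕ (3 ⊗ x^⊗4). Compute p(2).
p(2) = 3

A tropical monomial a ⊗ x^⊗i evaluates to a + i · x. Evaluating each term at x = 2:
  Term 0 contributes 3 + 0 · 2 = 3
  Term 1 contributes 9 + 1 · 2 = 11
  Term 2 contributes 5 + 2 · 2 = 9
  Term 3 contributes 10 + 3 · 2 = 16
  Term 4 contributes 3 + 4 · 2 = 11
p(2) = ⊕ of these = min[3, 11, 9, 16, 11] = 3.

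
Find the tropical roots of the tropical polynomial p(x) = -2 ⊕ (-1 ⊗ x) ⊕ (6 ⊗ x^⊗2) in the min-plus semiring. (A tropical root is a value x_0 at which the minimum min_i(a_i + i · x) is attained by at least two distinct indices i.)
Roots: {-7, -1}

Each tropical root is a break point of the lower envelope of the lines y = a_i + i · x (there are 3 lines, with slopes 0, 1, ..., 2). Only the lines that attain the minimum somewhere contribute to roots; other lines are dominated. Here the surviving (envelope) indices are i = 2, i = 1, i = 0.
Intersections between consecutive envelope lines give the roots: for adjacent envelope indices i < j the intersection is x = (a_i − a_j) / (j − i). Reading off the sorted break points: {-7, -1}.
Verification: at each break x_0, at least two indices attain the minimum of min_i(a_i + i · x_0).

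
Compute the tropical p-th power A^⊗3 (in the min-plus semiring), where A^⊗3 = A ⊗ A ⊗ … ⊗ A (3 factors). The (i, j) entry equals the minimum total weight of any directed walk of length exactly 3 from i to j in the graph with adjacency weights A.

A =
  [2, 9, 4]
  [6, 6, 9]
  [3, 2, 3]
A^⊗3 =
  [6, 8, 8]
  [10, 12, 12]
  [7, 8, 9]

Each entry (A^⊗3)_ij equals the minimum over all length-3 walks i = v_0 → v_1 → … → v_3 = j of Σ_t A[v_t][v_{t+1}]. For example, for (i, j) = (0, 2) we minimise over 9 possible intermediate vertex sequences; the minimum is 8, attained along the walk 0 → 0 → 0 → 2.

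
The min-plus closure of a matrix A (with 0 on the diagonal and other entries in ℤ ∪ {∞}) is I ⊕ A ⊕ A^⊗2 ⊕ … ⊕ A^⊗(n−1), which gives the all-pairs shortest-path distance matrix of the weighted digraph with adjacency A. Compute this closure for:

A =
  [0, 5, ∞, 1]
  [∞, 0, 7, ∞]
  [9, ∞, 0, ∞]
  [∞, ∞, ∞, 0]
Closure =
  [0, 5, 12, 1]
  [16, 0, 7, 17]
  [9, 14, 0, 10]
  [∞, ∞, ∞, 0]

This is the Floyd-Warshall all-pairs shortest-path computation. For each intermediate vertex k = 0, 1, …, 3, update dist[i][j] ← min(dist[i][j], dist[i][k] + dist[k][j]). The final matrix gives, for each (i, j), the minimum total weight of any directed path from i to j (possibly empty when i = j).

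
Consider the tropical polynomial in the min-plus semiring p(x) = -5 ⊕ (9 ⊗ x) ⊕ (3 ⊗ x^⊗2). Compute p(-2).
p(-2) = -5

A tropical monomial a ⊗ x^⊗i evaluates to a + i · x. Evaluating each term at x = -2:
  Term 0 contributes -5 + 0 · -2 = -5
  Term 1 contributes 9 + 1 · -2 = 7
  Term 2 contributes 3 + 2 · -2 = -1
p(-2) = ⊕ of these = min[-5, 7, -1] = -5.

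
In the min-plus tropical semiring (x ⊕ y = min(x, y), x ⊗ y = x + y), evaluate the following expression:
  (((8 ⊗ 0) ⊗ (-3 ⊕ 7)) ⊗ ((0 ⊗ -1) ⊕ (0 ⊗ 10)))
(((8 ⊗ 0) ⊗ (-3 ⊕ 7)) ⊗ ((0 ⊗ -1) ⊕ (0 ⊗ 10))) = 4

Expand innermost to outermost. Recall ⊕ takes the minimum of its arguments and ⊗ takes their sum. Working out the expression (((8 ⊗ 0) ⊗ (-3 ⊕ 7)) ⊗ ((0 ⊗ -1) ⊕ (0 ⊗ 10))) gives 4.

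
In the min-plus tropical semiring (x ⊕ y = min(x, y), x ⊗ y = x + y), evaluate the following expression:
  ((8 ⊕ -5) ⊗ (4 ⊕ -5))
((8 ⊕ -5) ⊗ (4 ⊕ -5)) = -10

Expand innermost to outermost. Recall ⊕ takes the minimum of its arguments and ⊗ takes their sum. Working out the expression ((8 ⊕ -5) ⊗ (4 ⊕ -5)) gives -10.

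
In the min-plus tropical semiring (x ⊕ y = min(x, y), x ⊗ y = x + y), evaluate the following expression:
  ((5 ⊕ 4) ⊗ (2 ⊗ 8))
((5 ⊕ 4) ⊗ (2 ⊗ 8)) = 14

Expand innermost to outermost. Recall ⊕ takes the minimum of its arguments and ⊗ takes their sum. Working out the expression ((5 ⊕ 4) ⊗ (2 ⊗ 8)) gives 14.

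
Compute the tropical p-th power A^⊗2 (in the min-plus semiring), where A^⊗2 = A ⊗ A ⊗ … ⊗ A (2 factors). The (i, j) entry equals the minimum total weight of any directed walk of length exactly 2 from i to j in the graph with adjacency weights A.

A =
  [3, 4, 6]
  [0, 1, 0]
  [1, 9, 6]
A^⊗2 =
  [4, 5, 4]
  [1, 2, 1]
  [4, 5, 7]

Each entry (A^⊗2)_ij equals the minimum over all length-2 walks i = v_0 → v_1 → … → v_2 = j of Σ_t A[v_t][v_{t+1}]. For example, for (i, j) = (0, 2) we minimise over 3 possible intermediate vertex sequences; the minimum is 4, attained along the walk 0 → 1 → 2.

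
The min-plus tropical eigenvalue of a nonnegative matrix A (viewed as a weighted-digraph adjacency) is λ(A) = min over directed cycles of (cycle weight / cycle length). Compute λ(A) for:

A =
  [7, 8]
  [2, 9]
λ(A) = 5

Enumerate directed cycles and compute their means (weight / length). Sample:
  cycle 0 → 0: weight = 7, length = 1, mean = 7/1 ≈ 7.000
  cycle 1 → 1: weight = 9, length = 1, mean = 9/1 ≈ 9.000
  cycle 0 → 1 → 0: weight = 10, length = 2, mean = 10/2 ≈ 5.000
  cycle 1 → 0 → 1: weight = 10, length = 2, mean = 10/2 ≈ 5.000
Minimum mean = 5.000, attained e.g. along the cycle 0 → 1 → 0 with weight 10 and length 2. So λ(A) = 10/2 = 5.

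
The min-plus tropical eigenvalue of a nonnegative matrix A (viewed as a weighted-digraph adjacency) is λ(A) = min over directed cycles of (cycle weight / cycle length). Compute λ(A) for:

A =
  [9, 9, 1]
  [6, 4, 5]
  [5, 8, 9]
λ(A) = 3

Enumerate directed cycles and compute their means (weight / length). Sample:
  cycle 0 → 0: weight = 9, length = 1, mean = 9/1 ≈ 9.000
  cycle 1 → 1: weight = 4, length = 1, mean = 4/1 ≈ 4.000
  cycle 2 → 2: weight = 9, length = 1, mean = 9/1 ≈ 9.000
  cycle 0 → 1 → 0: weight = 15, length = 2, mean = 15/2 ≈ 7.500
  cycle 0 → 2 → 0: weight = 6, length = 2, mean = 6/2 ≈ 3.000
  cycle 1 → 0 → 1: weight = 15, length = 2, mean = 15/2 ≈ 7.500
Minimum mean = 3.000, attained e.g. along the cycle 0 → 2 → 0 with weight 6 and length 2. So λ(A) = 6/2 = 3.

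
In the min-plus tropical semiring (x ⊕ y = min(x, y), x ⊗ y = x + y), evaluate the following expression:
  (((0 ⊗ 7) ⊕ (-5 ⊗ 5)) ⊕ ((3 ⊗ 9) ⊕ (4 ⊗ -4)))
(((0 ⊗ 7) ⊕ (-5 ⊗ 5)) ⊕ ((3 ⊗ 9) ⊕ (4 ⊗ -4))) = 0

Expand innermost to outermost. Recall ⊕ takes the minimum of its arguments and ⊗ takes their sum. Working out the expression (((0 ⊗ 7) ⊕ (-5 ⊗ 5)) ⊕ ((3 ⊗ 9) ⊕ (4 ⊗ -4))) gives 0.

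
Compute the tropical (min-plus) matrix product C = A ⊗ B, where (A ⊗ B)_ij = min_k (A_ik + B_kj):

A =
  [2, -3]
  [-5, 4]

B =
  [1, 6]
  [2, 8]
A ⊗ B =
  [-1, 5]
  [-4, 1]

Apply the min-plus product entry-by-entry:
  C[0][0] = min over k of (A[0][0] + B[0][0] = 2 + 1 = 3, A[0][1] + B[1][0] = -3 + 2 = -1) = -1 (attained at k = 1)
  C[0][1] = min over k of (A[0][0] + B[0][1] = 2 + 6 = 8, A[0][1] + B[1][1] = -3 + 8 = 5) = 5 (attained at k = 1)
  C[1][0] = min over k of (A[1][0] + B[0][0] = -5 + 1 = -4, A[1][1] + B[1][0] = 4 + 2 = 6) = -4 (attained at k = 0)
  C[1][1] = min over k of (A[1][0] + B[0][1] = -5 + 6 = 1, A[1][1] + B[1][1] = 4 + 8 = 12) = 1 (attained at k = 0)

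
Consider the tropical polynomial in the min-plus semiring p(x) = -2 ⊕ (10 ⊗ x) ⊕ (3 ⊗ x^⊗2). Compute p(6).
p(6) = -2

A tropical monomial a ⊗ x^⊗i evaluates to a + i · x. Evaluating each term at x = 6:
  Term 0 contributes -2 + 0 · 6 = -2
  Term 1 contributes 10 + 1 · 6 = 16
  Term 2 contributes 3 + 2 · 6 = 15
p(6) = ⊕ of these = min[-2, 16, 15] = -2.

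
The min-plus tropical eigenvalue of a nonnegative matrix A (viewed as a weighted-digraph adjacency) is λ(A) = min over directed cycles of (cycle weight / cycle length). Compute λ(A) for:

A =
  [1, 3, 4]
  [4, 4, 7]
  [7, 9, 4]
λ(A) = 1

Enumerate directed cycles and compute their means (weight / length). Sample:
  cycle 0 → 0: weight = 1, length = 1, mean = 1/1 ≈ 1.000
  cycle 1 → 1: weight = 4, length = 1, mean = 4/1 ≈ 4.000
  cycle 2 → 2: weight = 4, length = 1, mean = 4/1 ≈ 4.000
  cycle 0 → 1 → 0: weight = 7, length = 2, mean = 7/2 ≈ 3.500
  cycle 0 → 2 → 0: weight = 11, length = 2, mean = 11/2 ≈ 5.500
  cycle 1 → 0 → 1: weight = 7, length = 2, mean = 7/2 ≈ 3.500
Minimum mean = 1.000, attained e.g. along the cycle 0 → 0 with weight 1 and length 1. So λ(A) = 1/1 = 1.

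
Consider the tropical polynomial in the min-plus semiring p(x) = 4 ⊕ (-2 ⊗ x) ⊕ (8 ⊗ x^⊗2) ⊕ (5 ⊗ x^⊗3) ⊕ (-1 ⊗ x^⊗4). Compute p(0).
p(0) = -2

A tropical monomial a ⊗ x^⊗i evaluates to a + i · x. Evaluating each term at x = 0:
  Term 0 contributes 4 + 0 · 0 = 4
  Term 1 contributes -2 + 1 · 0 = -2
  Term 2 contributes 8 + 2 · 0 = 8
  Term 3 contributes 5 + 3 · 0 = 5
  Term 4 contributes -1 + 4 · 0 = -1
p(0) = ⊕ of these = min[4, -2, 8, 5, -1] = -2.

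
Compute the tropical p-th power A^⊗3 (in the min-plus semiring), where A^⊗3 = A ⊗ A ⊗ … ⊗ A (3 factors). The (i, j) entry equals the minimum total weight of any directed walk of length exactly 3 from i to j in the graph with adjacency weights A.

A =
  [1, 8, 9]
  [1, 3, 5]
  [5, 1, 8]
A^⊗3 =
  [3, 10, 11]
  [3, 9, 11]
  [3, 7, 9]

Each entry (A^⊗3)_ij equals the minimum over all length-3 walks i = v_0 → v_1 → … → v_3 = j of Σ_t A[v_t][v_{t+1}]. For example, for (i, j) = (0, 2) we minimise over 9 possible intermediate vertex sequences; the minimum is 11, attained along the walk 0 → 0 → 0 → 2.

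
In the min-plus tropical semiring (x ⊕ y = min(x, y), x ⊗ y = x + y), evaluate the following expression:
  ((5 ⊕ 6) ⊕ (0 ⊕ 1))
((5 ⊕ 6) ⊕ (0 ⊕ 1)) = 0

Expand innermost to outermost. Recall ⊕ takes the minimum of its arguments and ⊗ takes their sum. Working out the expression ((5 ⊕ 6) ⊕ (0 ⊕ 1)) gives 0.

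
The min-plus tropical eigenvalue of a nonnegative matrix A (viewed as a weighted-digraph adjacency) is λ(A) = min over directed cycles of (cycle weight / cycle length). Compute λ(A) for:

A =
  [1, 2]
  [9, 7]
λ(A) = 1

Enumerate directed cycles and compute their means (weight / length). Sample:
  cycle 0 → 0: weight = 1, length = 1, mean = 1/1 ≈ 1.000
  cycle 1 → 1: weight = 7, length = 1, mean = 7/1 ≈ 7.000
  cycle 0 → 1 → 0: weight = 11, length = 2, mean = 11/2 ≈ 5.500
  cycle 1 → 0 → 1: weight = 11, length = 2, mean = 11/2 ≈ 5.500
Minimum mean = 1.000, attained e.g. along the cycle 0 → 0 with weight 1 and length 1. So λ(A) = 1/1 = 1.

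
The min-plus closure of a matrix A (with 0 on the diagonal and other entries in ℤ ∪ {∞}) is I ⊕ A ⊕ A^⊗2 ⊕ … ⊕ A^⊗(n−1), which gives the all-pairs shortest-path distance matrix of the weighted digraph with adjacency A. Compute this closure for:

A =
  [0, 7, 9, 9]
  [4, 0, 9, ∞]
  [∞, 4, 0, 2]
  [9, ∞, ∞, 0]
Closure =
  [0, 7, 9, 9]
  [4, 0, 9, 11]
  [8, 4, 0, 2]
  [9, 16, 18, 0]

This is the Floyd-Warshall all-pairs shortest-path computation. For each intermediate vertex k = 0, 1, …, 3, update dist[i][j] ← min(dist[i][j], dist[i][k] + dist[k][j]). The final matrix gives, for each (i, j), the minimum total weight of any directed path from i to j (possibly empty when i = j).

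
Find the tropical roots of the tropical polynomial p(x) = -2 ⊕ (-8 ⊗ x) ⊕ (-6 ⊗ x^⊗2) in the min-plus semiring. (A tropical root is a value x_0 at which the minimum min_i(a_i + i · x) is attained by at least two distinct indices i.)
Roots: {-2, 6}

Each tropical root is a break point of the lower envelope of the lines y = a_i + i · x (there are 3 lines, with slopes 0, 1, ..., 2). Only the lines that attain the minimum somewhere contribute to roots; other lines are dominated. Here the surviving (envelope) indices are i = 2, i = 1, i = 0.
Intersections between consecutive envelope lines give the roots: for adjacent envelope indices i < j the intersection is x = (a_i − a_j) / (j − i). Reading off the sorted break points: {-2, 6}.
Verification: at each break x_0, at least two indices attain the minimum of min_i(a_i + i · x_0).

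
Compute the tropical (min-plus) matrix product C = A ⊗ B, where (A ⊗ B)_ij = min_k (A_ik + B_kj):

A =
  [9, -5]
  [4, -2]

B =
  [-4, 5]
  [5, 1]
A ⊗ B =
  [0, -4]
  [0, -1]

Apply the min-plus product entry-by-entry:
  C[0][0] = min over k of (A[0][0] + B[0][0] = 9 + -4 = 5, A[0][1] + B[1][0] = -5 + 5 = 0) = 0 (attained at k = 1)
  C[0][1] = min over k of (A[0][0] + B[0][1] = 9 + 5 = 14, A[0][1] + B[1][1] = -5 + 1 = -4) = -4 (attained at k = 1)
  C[1][0] = min over k of (A[1][0] + B[0][0] = 4 + -4 = 0, A[1][1] + B[1][0] = -2 + 5 = 3) = 0 (attained at k = 0)
  C[1][1] = min over k of (A[1][0] + B[0][1] = 4 + 5 = 9, A[1][1] + B[1][1] = -2 + 1 = -1) = -1 (attained at k = 1)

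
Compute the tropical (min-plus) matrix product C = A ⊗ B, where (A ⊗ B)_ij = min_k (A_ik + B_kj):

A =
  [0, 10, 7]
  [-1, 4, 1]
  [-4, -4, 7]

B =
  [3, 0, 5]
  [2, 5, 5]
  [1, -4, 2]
A ⊗ B =
  [3, 0, 5]
  [2, -3, 3]
  [-2, -4, 1]

Apply the min-plus product entry-by-entry:
  C[0][0] = min over k of (A[0][0] + B[0][0] = 0 + 3 = 3, A[0][1] + B[1][0] = 10 + 2 = 12, A[0][2] + B[2][0] = 7 + 1 = 8) = 3 (attained at k = 0)
  C[0][1] = min over k of (A[0][0] + B[0][1] = 0 + 0 = 0, A[0][1] + B[1][1] = 10 + 5 = 15, A[0][2] + B[2][1] = 7 + -4 = 3) = 0 (attained at k = 0)
  C[0][2] = min over k of (A[0][0] + B[0][2] = 0 + 5 = 5, A[0][1] + B[1][2] = 10 + 5 = 15, A[0][2] + B[2][2] = 7 + 2 = 9) = 5 (attained at k = 0)
  C[1][0] = min over k of (A[1][0] + B[0][0] = -1 + 3 = 2, A[1][1] + B[1][0] = 4 + 2 = 6, A[1][2] + B[2][0] = 1 + 1 = 2) = 2 (attained at k = 0)
  C[1][1] = min over k of (A[1][0] + B[0][1] = -1 + 0 = -1, A[1][1] + B[1][1] = 4 + 5 = 9, A[1][2] + B[2][1] = 1 + -4 = -3) = -3 (attained at k = 2)
  C[1][2] = min over k of (A[1][0] + B[0][2] = -1 + 5 = 4, A[1][1] + B[1][2] = 4 + 5 = 9, A[1][2] + B[2][2] = 1 + 2 = 3) = 3 (attained at k = 2)
  C[2][0] = min over k of (A[2][0] + B[0][0] = -4 + 3 = -1, A[2][1] + B[1][0] = -4 + 2 = -2, A[2][2] + B[2][0] = 7 + 1 = 8) = -2 (attained at k = 1)
  C[2][1] = min over k of (A[2][0] + B[0][1] = -4 + 0 = -4, A[2][1] + B[1][1] = -4 + 5 = 1, A[2][2] + B[2][1] = 7 + -4 = 3) = -4 (attained at k = 0)
  C[2][2] = min over k of (A[2][0] + B[0][2] = -4 + 5 = 1, A[2][1] + B[1][2] = -4 + 5 = 1, A[2][2] + B[2][2] = 7 + 2 = 9) = 1 (attained at k = 0)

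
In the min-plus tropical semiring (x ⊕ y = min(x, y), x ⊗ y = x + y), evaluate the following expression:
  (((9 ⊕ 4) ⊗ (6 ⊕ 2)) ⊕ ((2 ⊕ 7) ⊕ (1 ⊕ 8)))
(((9 ⊕ 4) ⊗ (6 ⊕ 2)) ⊕ ((2 ⊕ 7) ⊕ (1 ⊕ 8))) = 1

Expand innermost to outermost. Recall ⊕ takes the minimum of its arguments and ⊗ takes their sum. Working out the expression (((9 ⊕ 4) ⊗ (6 ⊕ 2)) ⊕ ((2 ⊕ 7) ⊕ (1 ⊕ 8))) gives 1.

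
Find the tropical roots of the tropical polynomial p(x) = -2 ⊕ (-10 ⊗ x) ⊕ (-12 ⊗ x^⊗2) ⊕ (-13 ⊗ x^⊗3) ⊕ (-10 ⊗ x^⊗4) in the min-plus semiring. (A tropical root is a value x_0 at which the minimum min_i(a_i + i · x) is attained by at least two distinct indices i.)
Roots: {-3, 1, 2, 8}

Each tropical root is a break point of the lower envelope of the lines y = a_i + i · x (there are 5 lines, with slopes 0, 1, ..., 4). Only the lines that attain the minimum somewhere contribute to roots; other lines are dominated. Here the surviving (envelope) indices are i = 4, i = 3, i = 2, i = 1, i = 0.
Intersections between consecutive envelope lines give the roots: for adjacent envelope indices i < j the intersection is x = (a_i − a_j) / (j − i). Reading off the sorted break points: {-3, 1, 2, 8}.
Verification: at each break x_0, at least two indices attain the minimum of min_i(a_i + i · x_0).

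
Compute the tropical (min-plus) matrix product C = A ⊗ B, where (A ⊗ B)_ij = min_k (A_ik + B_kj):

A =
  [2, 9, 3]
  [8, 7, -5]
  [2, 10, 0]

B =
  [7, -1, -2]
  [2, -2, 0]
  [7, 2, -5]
A ⊗ B =
  [9, 1, -2]
  [2, -3, -10]
  [7, 1, -5]

Apply the min-plus product entry-by-entry:
  C[0][0] = min over k of (A[0][0] + B[0][0] = 2 + 7 = 9, A[0][1] + B[1][0] = 9 + 2 = 11, A[0][2] + B[2][0] = 3 + 7 = 10) = 9 (attained at k = 0)
  C[0][1] = min over k of (A[0][0] + B[0][1] = 2 + -1 = 1, A[0][1] + B[1][1] = 9 + -2 = 7, A[0][2] + B[2][1] = 3 + 2 = 5) = 1 (attained at k = 0)
  C[0][2] = min over k of (A[0][0] + B[0][2] = 2 + -2 = 0, A[0][1] + B[1][2] = 9 + 0 = 9, A[0][2] + B[2][2] = 3 + -5 = -2) = -2 (attained at k = 2)
  C[1][0] = min over k of (A[1][0] + B[0][0] = 8 + 7 = 15, A[1][1] + B[1][0] = 7 + 2 = 9, A[1][2] + B[2][0] = -5 + 7 = 2) = 2 (attained at k = 2)
  C[1][1] = min over k of (A[1][0] + B[0][1] = 8 + -1 = 7, A[1][1] + B[1][1] = 7 + -2 = 5, A[1][2] + B[2][1] = -5 + 2 = -3) = -3 (attained at k = 2)
  C[1][2] = min over k of (A[1][0] + B[0][2] = 8 + -2 = 6, A[1][1] + B[1][2] = 7 + 0 = 7, A[1][2] + B[2][2] = -5 + -5 = -10) = -10 (attained at k = 2)
  C[2][0] = min over k of (A[2][0] + B[0][0] = 2 + 7 = 9, A[2][1] + B[1][0] = 10 + 2 = 12, A[2][2] + B[2][0] = 0 + 7 = 7) = 7 (attained at k = 2)
  C[2][1] = min over k of (A[2][0] + B[0][1] = 2 + -1 = 1, A[2][1] + B[1][1] = 10 + -2 = 8, A[2][2] + B[2][1] = 0 + 2 = 2) = 1 (attained at k = 0)
  C[2][2] = min over k of (A[2][0] + B[0][2] = 2 + -2 = 0, A[2][1] + B[1][2] = 10 + 0 = 10, A[2][2] + B[2][2] = 0 + -5 = -5) = -5 (attained at k = 2)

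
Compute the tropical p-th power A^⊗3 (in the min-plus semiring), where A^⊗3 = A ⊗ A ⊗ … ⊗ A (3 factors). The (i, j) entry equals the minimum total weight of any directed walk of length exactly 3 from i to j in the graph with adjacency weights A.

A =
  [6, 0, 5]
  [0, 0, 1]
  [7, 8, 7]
A^⊗3 =
  [0, 0, 1]
  [0, 0, 1]
  [7, 7, 8]

Each entry (A^⊗3)_ij equals the minimum over all length-3 walks i = v_0 → v_1 → … → v_3 = j of Σ_t A[v_t][v_{t+1}]. For example, for (i, j) = (0, 2) we minimise over 9 possible intermediate vertex sequences; the minimum is 1, attained along the walk 0 → 1 → 1 → 2.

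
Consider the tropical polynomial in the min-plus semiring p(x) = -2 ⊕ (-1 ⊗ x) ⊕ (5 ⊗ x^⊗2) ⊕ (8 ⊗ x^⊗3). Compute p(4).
p(4) = -2

A tropical monomial a ⊗ x^⊗i evaluates to a + i · x. Evaluating each term at x = 4:
  Term 0 contributes -2 + 0 · 4 = -2
  Term 1 contributes -1 + 1 · 4 = 3
  Term 2 contributes 5 + 2 · 4 = 13
  Term 3 contributes 8 + 3 · 4 = 20
p(4) = ⊕ of these = min[-2, 3, 13, 20] = -2.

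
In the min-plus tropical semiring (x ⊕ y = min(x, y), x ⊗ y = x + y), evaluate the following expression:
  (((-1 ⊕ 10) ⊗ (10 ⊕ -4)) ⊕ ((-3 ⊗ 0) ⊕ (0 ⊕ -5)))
(((-1 ⊕ 10) ⊗ (10 ⊕ -4)) ⊕ ((-3 ⊗ 0) ⊕ (0 ⊕ -5))) = -5

Expand innermost to outermost. Recall ⊕ takes the minimum of its arguments and ⊗ takes their sum. Working out the expression (((-1 ⊕ 10) ⊗ (10 ⊕ -4)) ⊕ ((-3 ⊗ 0) ⊕ (0 ⊕ -5))) gives -5.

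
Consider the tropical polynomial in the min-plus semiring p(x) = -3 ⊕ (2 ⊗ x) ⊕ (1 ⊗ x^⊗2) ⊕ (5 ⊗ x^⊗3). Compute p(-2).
p(-2) = -3

A tropical monomial a ⊗ x^⊗i evaluates to a + i · x. Evaluating each term at x = -2:
  Term 0 contributes -3 + 0 · -2 = -3
  Term 1 contributes 2 + 1 · -2 = 0
  Term 2 contributes 1 + 2 · -2 = -3
  Term 3 contributes 5 + 3 · -2 = -1
p(-2) = ⊕ of these = min[-3, 0, -3, -1] = -3.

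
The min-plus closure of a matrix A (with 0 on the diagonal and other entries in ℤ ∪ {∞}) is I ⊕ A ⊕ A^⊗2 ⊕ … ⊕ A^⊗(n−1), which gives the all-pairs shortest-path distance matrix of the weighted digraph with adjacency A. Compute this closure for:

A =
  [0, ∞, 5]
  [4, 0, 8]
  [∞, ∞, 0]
Closure =
  [0, ∞, 5]
  [4, 0, 8]
  [∞, ∞, 0]

This is the Floyd-Warshall all-pairs shortest-path computation. For each intermediate vertex k = 0, 1, …, 2, update dist[i][j] ← min(dist[i][j], dist[i][k] + dist[k][j]). The final matrix gives, for each (i, j), the minimum total weight of any directed path from i to j (possibly empty when i = j).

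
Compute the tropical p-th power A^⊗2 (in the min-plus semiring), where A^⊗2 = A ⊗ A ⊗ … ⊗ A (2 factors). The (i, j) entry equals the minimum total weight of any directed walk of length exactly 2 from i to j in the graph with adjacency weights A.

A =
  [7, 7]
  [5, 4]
A^⊗2 =
  [12, 11]
  [9, 8]

Each entry (A^⊗2)_ij equals the minimum over all length-2 walks i = v_0 → v_1 → … → v_2 = j of Σ_t A[v_t][v_{t+1}]. For example, for (i, j) = (0, 1) we minimise over 2 possible intermediate vertex sequences; the minimum is 11, attained along the walk 0 → 1 → 1.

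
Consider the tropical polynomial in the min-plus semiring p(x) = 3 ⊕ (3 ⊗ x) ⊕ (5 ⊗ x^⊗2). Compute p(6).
p(6) = 3

A tropical monomial a ⊗ x^⊗i evaluates to a + i · x. Evaluating each term at x = 6:
  Term 0 contributes 3 + 0 · 6 = 3
  Term 1 contributes 3 + 1 · 6 = 9
  Term 2 contributes 5 + 2 · 6 = 17
p(6) = ⊕ of these = min[3, 9, 17] = 3.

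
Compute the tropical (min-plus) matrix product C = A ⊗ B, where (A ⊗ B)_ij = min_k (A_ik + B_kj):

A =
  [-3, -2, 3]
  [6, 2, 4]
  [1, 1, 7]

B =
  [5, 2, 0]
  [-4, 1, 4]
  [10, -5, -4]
A ⊗ B =
  [-6, -2, -3]
  [-2, -1, 0]
  [-3, 2, 1]

Apply the min-plus product entry-by-entry:
  C[0][0] = min over k of (A[0][0] + B[0][0] = -3 + 5 = 2, A[0][1] + B[1][0] = -2 + -4 = -6, A[0][2] + B[2][0] = 3 + 10 = 13) = -6 (attained at k = 1)
  C[0][1] = min over k of (A[0][0] + B[0][1] = -3 + 2 = -1, A[0][1] + B[1][1] = -2 + 1 = -1, A[0][2] + B[2][1] = 3 + -5 = -2) = -2 (attained at k = 2)
  C[0][2] = min over k of (A[0][0] + B[0][2] = -3 + 0 = -3, A[0][1] + B[1][2] = -2 + 4 = 2, A[0][2] + B[2][2] = 3 + -4 = -1) = -3 (attained at k = 0)
  C[1][0] = min over k of (A[1][0] + B[0][0] = 6 + 5 = 11, A[1][1] + B[1][0] = 2 + -4 = -2, A[1][2] + B[2][0] = 4 + 10 = 14) = -2 (attained at k = 1)
  C[1][1] = min over k of (A[1][0] + B[0][1] = 6 + 2 = 8, A[1][1] + B[1][1] = 2 + 1 = 3, A[1][2] + B[2][1] = 4 + -5 = -1) = -1 (attained at k = 2)
  C[1][2] = min over k of (A[1][0] + B[0][2] = 6 + 0 = 6, A[1][1] + B[1][2] = 2 + 4 = 6, A[1][2] + B[2][2] = 4 + -4 = 0) = 0 (attained at k = 2)
  C[2][0] = min over k of (A[2][0] + B[0][0] = 1 + 5 = 6, A[2][1] + B[1][0] = 1 + -4 = -3, A[2][2] + B[2][0] = 7 + 10 = 17) = -3 (attained at k = 1)
  C[2][1] = min over k of (A[2][0] + B[0][1] = 1 + 2 = 3, A[2][1] + B[1][1] = 1 + 1 = 2, A[2][2] + B[2][1] = 7 + -5 = 2) = 2 (attained at k = 1)
  C[2][2] = min over k of (A[2][0] + B[0][2] = 1 + 0 = 1, A[2][1] + B[1][2] = 1 + 4 = 5, A[2][2] + B[2][2] = 7 + -4 = 3) = 1 (attained at k = 0)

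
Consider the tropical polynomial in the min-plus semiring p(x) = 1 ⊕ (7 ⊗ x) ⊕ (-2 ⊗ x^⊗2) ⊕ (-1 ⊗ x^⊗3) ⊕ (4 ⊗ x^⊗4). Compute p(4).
p(4) = 1

A tropical monomial a ⊗ x^⊗i evaluates to a + i · x. Evaluating each term at x = 4:
  Term 0 contributes 1 + 0 · 4 = 1
  Term 1 contributes 7 + 1 · 4 = 11
  Term 2 contributes -2 + 2 · 4 = 6
  Term 3 contributes -1 + 3 · 4 = 11
  Term 4 contributes 4 + 4 · 4 = 20
p(4) = ⊕ of these = min[1, 11, 6, 11, 20] = 1.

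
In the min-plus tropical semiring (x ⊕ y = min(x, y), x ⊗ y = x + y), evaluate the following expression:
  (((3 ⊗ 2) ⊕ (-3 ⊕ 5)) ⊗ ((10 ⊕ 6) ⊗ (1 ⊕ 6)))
(((3 ⊗ 2) ⊕ (-3 ⊕ 5)) ⊗ ((10 ⊕ 6) ⊗ (1 ⊕ 6))) = 4

Expand innermost to outermost. Recall ⊕ takes the minimum of its arguments and ⊗ takes their sum. Working out the expression (((3 ⊗ 2) ⊕ (-3 ⊕ 5)) ⊗ ((10 ⊕ 6) ⊗ (1 ⊕ 6))) gives 4.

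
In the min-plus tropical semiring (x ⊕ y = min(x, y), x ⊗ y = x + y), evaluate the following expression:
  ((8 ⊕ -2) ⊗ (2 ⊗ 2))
((8 ⊕ -2) ⊗ (2 ⊗ 2)) = 2

Expand innermost to outermost. Recall ⊕ takes the minimum of its arguments and ⊗ takes their sum. Working out the expression ((8 ⊕ -2) ⊗ (2 ⊗ 2)) gives 2.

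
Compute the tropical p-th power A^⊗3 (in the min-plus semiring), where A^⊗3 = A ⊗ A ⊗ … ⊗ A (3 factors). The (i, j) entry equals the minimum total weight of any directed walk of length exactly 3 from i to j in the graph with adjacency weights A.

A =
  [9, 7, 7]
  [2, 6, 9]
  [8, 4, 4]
A^⊗3 =
  [13, 15, 15]
  [11, 13, 13]
  [10, 12, 12]

Each entry (A^⊗3)_ij equals the minimum over all length-3 walks i = v_0 → v_1 → … → v_3 = j of Σ_t A[v_t][v_{t+1}]. For example, for (i, j) = (0, 2) we minimise over 9 possible intermediate vertex sequences; the minimum is 15, attained along the walk 0 → 2 → 2 → 2.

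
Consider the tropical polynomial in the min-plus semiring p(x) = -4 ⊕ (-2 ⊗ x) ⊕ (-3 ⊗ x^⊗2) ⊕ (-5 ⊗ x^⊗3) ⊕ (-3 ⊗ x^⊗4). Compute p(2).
p(2) = -4

A tropical monomial a ⊗ x^⊗i evaluates to a + i · x. Evaluating each term at x = 2:
  Term 0 contributes -4 + 0 · 2 = -4
  Term 1 contributes -2 + 1 · 2 = 0
  Term 2 contributes -3 + 2 · 2 = 1
  Term 3 contributes -5 + 3 · 2 = 1
  Term 4 contributes -3 + 4 · 2 = 5
p(2) = ⊕ of these = min[-4, 0, 1, 1, 5] = -4.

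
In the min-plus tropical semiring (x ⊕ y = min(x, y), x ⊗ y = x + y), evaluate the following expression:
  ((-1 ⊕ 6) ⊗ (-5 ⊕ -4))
((-1 ⊕ 6) ⊗ (-5 ⊕ -4)) = -6

Expand innermost to outermost. Recall ⊕ takes the minimum of its arguments and ⊗ takes their sum. Working out the expression ((-1 ⊕ 6) ⊗ (-5 ⊕ -4)) gives -6.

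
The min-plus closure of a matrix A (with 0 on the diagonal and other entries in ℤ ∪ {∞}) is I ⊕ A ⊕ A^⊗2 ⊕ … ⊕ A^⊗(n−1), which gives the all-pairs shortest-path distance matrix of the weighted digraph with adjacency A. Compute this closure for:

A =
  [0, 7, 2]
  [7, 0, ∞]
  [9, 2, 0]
Closure =
  [0, 4, 2]
  [7, 0, 9]
  [9, 2, 0]

This is the Floyd-Warshall all-pairs shortest-path computation. For each intermediate vertex k = 0, 1, …, 2, update dist[i][j] ← min(dist[i][j], dist[i][k] + dist[k][j]). The final matrix gives, for each (i, j), the minimum total weight of any directed path from i to j (possibly empty when i = j).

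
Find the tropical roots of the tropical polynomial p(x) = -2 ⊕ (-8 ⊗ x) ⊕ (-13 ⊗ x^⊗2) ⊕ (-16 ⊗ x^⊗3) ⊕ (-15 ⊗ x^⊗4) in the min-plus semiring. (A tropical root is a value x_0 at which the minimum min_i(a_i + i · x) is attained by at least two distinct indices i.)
Roots: {-1, 3, 5, 6}

Each tropical root is a break point of the lower envelope of the lines y = a_i + i · x (there are 5 lines, with slopes 0, 1, ..., 4). Only the lines that attain the minimum somewhere contribute to roots; other lines are dominated. Here the surviving (envelope) indices are i = 4, i = 3, i = 2, i = 1, i = 0.
Intersections between consecutive envelope lines give the roots: for adjacent envelope indices i < j the intersection is x = (a_i − a_j) / (j − i). Reading off the sorted break points: {-1, 3, 5, 6}.
Verification: at each break x_0, at least two indices attain the minimum of min_i(a_i + i · x_0).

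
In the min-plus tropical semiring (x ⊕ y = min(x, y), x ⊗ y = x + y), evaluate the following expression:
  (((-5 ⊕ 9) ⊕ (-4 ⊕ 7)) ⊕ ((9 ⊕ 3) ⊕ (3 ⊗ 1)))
(((-5 ⊕ 9) ⊕ (-4 ⊕ 7)) ⊕ ((9 ⊕ 3) ⊕ (3 ⊗ 1))) = -5

Expand innermost to outermost. Recall ⊕ takes the minimum of its arguments and ⊗ takes their sum. Working out the expression (((-5 ⊕ 9) ⊕ (-4 ⊕ 7)) ⊕ ((9 ⊕ 3) ⊕ (3 ⊗ 1))) gives -5.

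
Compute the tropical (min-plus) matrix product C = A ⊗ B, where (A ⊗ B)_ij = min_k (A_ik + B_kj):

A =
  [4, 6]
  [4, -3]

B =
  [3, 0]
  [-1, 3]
A ⊗ B =
  [5, 4]
  [-4, 0]

Apply the min-plus product entry-by-entry:
  C[0][0] = min over k of (A[0][0] + B[0][0] = 4 + 3 = 7, A[0][1] + B[1][0] = 6 + -1 = 5) = 5 (attained at k = 1)
  C[0][1] = min over k of (A[0][0] + B[0][1] = 4 + 0 = 4, A[0][1] + B[1][1] = 6 + 3 = 9) = 4 (attained at k = 0)
  C[1][0] = min over k of (A[1][0] + B[0][0] = 4 + 3 = 7, A[1][1] + B[1][0] = -3 + -1 = -4) = -4 (attained at k = 1)
  C[1][1] = min over k of (A[1][0] + B[0][1] = 4 + 0 = 4, A[1][1] + B[1][1] = -3 + 3 = 0) = 0 (attained at k = 1)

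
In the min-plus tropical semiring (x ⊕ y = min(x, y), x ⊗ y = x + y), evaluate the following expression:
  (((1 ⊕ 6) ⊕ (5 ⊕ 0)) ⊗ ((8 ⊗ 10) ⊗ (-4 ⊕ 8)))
(((1 ⊕ 6) ⊕ (5 ⊕ 0)) ⊗ ((8 ⊗ 10) ⊗ (-4 ⊕ 8))) = 14

Expand innermost to outermost. Recall ⊕ takes the minimum of its arguments and ⊗ takes their sum. Working out the expression (((1 ⊕ 6) ⊕ (5 ⊕ 0)) ⊗ ((8 ⊗ 10) ⊗ (-4 ⊕ 8))) gives 14.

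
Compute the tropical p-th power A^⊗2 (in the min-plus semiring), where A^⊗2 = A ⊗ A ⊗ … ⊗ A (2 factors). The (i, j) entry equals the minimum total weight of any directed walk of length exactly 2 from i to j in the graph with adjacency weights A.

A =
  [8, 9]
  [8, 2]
A^⊗2 =
  [16, 11]
  [10, 4]

Each entry (A^⊗2)_ij equals the minimum over all length-2 walks i = v_0 → v_1 → … → v_2 = j of Σ_t A[v_t][v_{t+1}]. For example, for (i, j) = (0, 1) we minimise over 2 possible intermediate vertex sequences; the minimum is 11, attained along the walk 0 → 1 → 1.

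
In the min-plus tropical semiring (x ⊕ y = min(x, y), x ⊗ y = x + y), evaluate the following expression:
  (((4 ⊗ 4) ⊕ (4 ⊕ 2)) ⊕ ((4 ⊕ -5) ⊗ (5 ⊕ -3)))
(((4 ⊗ 4) ⊕ (4 ⊕ 2)) ⊕ ((4 ⊕ -5) ⊗ (5 ⊕ -3))) = -8

Expand innermost to outermost. Recall ⊕ takes the minimum of its arguments and ⊗ takes their sum. Working out the expression (((4 ⊗ 4) ⊕ (4 ⊕ 2)) ⊕ ((4 ⊕ -5) ⊗ (5 ⊕ -3))) gives -8.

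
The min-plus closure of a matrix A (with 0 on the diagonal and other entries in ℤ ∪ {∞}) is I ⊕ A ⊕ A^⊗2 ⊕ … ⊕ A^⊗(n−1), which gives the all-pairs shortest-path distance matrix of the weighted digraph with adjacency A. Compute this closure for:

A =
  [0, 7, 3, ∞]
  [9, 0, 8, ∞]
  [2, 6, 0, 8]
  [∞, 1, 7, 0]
Closure =
  [0, 7, 3, 11]
  [9, 0, 8, 16]
  [2, 6, 0, 8]
  [9, 1, 7, 0]

This is the Floyd-Warshall all-pairs shortest-path computation. For each intermediate vertex k = 0, 1, …, 3, update dist[i][j] ← min(dist[i][j], dist[i][k] + dist[k][j]). The final matrix gives, for each (i, j), the minimum total weight of any directed path from i to j (possibly empty when i = j).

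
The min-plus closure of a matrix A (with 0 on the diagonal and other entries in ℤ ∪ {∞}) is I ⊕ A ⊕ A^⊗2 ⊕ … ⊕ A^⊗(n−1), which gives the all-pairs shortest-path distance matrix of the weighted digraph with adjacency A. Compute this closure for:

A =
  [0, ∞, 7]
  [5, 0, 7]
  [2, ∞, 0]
Closure =
  [0, ∞, 7]
  [5, 0, 7]
  [2, ∞, 0]

This is the Floyd-Warshall all-pairs shortest-path computation. For each intermediate vertex k = 0, 1, …, 2, update dist[i][j] ← min(dist[i][j], dist[i][k] + dist[k][j]). The final matrix gives, for each (i, j), the minimum total weight of any directed path from i to j (possibly empty when i = j).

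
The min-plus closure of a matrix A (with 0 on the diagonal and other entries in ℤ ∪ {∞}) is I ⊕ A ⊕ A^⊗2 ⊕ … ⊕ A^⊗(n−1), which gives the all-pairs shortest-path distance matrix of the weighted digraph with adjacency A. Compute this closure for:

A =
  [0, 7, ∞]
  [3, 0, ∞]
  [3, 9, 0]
Closure =
  [0, 7, ∞]
  [3, 0, ∞]
  [3, 9, 0]

This is the Floyd-Warshall all-pairs shortest-path computation. For each intermediate vertex k = 0, 1, …, 2, update dist[i][j] ← min(dist[i][j], dist[i][k] + dist[k][j]). The final matrix gives, for each (i, j), the minimum total weight of any directed path from i to j (possibly empty when i = j).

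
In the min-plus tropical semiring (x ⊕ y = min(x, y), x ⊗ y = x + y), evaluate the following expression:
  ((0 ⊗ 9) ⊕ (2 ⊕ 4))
((0 ⊗ 9) ⊕ (2 ⊕ 4)) = 2

Expand innermost to outermost. Recall ⊕ takes the minimum of its arguments and ⊗ takes their sum. Working out the expression ((0 ⊗ 9) ⊕ (2 ⊕ 4)) gives 2.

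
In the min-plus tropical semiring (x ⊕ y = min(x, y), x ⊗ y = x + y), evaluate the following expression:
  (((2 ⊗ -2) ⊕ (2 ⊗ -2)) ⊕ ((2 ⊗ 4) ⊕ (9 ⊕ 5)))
(((2 ⊗ -2) ⊕ (2 ⊗ -2)) ⊕ ((2 ⊗ 4) ⊕ (9 ⊕ 5))) = 0

Expand innermost to outermost. Recall ⊕ takes the minimum of its arguments and ⊗ takes their sum. Working out the expression (((2 ⊗ -2) ⊕ (2 ⊗ -2)) ⊕ ((2 ⊗ 4) ⊕ (9 ⊕ 5))) gives 0.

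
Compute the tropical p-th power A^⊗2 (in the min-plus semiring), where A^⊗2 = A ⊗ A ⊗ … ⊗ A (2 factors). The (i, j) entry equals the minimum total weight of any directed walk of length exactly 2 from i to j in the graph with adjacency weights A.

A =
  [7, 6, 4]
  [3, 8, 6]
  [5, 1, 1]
A^⊗2 =
  [9, 5, 5]
  [10, 7, 7]
  [4, 2, 2]

Each entry (A^⊗2)_ij equals the minimum over all length-2 walks i = v_0 → v_1 → … → v_2 = j of Σ_t A[v_t][v_{t+1}]. For example, for (i, j) = (0, 2) we minimise over 3 possible intermediate vertex sequences; the minimum is 5, attained along the walk 0 → 2 → 2.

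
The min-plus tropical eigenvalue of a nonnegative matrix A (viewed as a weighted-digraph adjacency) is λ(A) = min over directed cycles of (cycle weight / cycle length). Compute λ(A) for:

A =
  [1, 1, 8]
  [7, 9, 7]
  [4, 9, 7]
λ(A) = 1

Enumerate directed cycles and compute their means (weight / length). Sample:
  cycle 0 → 0: weight = 1, length = 1, mean = 1/1 ≈ 1.000
  cycle 1 → 1: weight = 9, length = 1, mean = 9/1 ≈ 9.000
  cycle 2 → 2: weight = 7, length = 1, mean = 7/1 ≈ 7.000
  cycle 0 → 1 → 0: weight = 8, length = 2, mean = 8/2 ≈ 4.000
  cycle 0 → 2 → 0: weight = 12, length = 2, mean = 12/2 ≈ 6.000
  cycle 1 → 0 → 1: weight = 8, length = 2, mean = 8/2 ≈ 4.000
Minimum mean = 1.000, attained e.g. along the cycle 0 → 0 with weight 1 and length 1. So λ(A) = 1/1 = 1.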